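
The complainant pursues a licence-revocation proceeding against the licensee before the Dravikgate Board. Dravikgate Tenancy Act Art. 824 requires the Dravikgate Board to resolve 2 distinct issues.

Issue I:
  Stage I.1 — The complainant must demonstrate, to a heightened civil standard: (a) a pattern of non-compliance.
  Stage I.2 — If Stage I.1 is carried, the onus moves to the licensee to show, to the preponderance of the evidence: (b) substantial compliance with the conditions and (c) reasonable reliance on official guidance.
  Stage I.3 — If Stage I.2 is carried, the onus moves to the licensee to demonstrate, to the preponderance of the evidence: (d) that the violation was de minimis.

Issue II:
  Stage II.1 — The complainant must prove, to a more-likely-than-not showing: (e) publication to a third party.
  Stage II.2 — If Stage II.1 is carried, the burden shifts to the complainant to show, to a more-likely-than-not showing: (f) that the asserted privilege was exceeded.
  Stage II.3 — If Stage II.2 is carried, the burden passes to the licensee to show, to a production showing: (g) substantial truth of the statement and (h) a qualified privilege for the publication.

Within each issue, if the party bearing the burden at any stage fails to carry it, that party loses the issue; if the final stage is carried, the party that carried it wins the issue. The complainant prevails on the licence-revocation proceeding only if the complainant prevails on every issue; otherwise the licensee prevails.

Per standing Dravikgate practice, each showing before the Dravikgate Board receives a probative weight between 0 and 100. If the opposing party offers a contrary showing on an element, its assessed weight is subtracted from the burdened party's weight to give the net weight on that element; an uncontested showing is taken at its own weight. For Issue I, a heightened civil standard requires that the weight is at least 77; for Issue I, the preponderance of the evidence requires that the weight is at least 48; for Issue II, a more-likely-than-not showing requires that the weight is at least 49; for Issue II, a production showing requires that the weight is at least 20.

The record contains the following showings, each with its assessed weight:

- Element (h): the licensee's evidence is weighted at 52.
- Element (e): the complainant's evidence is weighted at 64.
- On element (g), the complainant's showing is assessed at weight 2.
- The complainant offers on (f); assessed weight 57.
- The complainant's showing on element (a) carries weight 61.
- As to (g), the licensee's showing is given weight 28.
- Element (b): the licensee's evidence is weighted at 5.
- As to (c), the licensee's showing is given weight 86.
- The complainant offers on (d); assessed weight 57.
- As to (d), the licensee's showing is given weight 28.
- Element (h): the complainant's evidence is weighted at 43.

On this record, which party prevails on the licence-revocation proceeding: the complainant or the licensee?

licensee

— Issue I —
At Stage I.1 the complainant must meet a heightened civil standard (weight is at least 77): on (a) the weight is 61, which does not reach 77, so (a) does not meet the standard.
  Stage I.1 not carried; the complainant fails its burden.
The licensee prevails on this issue.
— Issue II —
At Stage II.1 the complainant must meet a more-likely-than-not showing (weight is at least 49): on (e) the weight is 64, which does reach 49, so (e) meets the standard.
  All elements met. The complainant retains the burden for Stage II.2.
At Stage II.2 the complainant must meet a more-likely-than-not showing (weight is at least 49): on (f) the weight is 57, ≥ 49, so (f) meets the standard.
  Stage II.2 carried; the burden shifts to the licensee.
At Stage II.3 the licensee must meet a production showing (weight is at least 20): on (g) the weight is 28 less the opposing 2 gives net 26, which does reach 20, so (g) meets the standard; on (h) the weight is 52 less the opposing 43 gives net 9, which does not reach 20, so (h) does not meet the standard.
  Not every element is met, so the licensee fails to carry Stage II.3.
The complainant prevails on this issue.
Per-issue: Issue I → licensee; Issue II → complainant. The complainant must prevail on every issue; overall, the licensee prevails.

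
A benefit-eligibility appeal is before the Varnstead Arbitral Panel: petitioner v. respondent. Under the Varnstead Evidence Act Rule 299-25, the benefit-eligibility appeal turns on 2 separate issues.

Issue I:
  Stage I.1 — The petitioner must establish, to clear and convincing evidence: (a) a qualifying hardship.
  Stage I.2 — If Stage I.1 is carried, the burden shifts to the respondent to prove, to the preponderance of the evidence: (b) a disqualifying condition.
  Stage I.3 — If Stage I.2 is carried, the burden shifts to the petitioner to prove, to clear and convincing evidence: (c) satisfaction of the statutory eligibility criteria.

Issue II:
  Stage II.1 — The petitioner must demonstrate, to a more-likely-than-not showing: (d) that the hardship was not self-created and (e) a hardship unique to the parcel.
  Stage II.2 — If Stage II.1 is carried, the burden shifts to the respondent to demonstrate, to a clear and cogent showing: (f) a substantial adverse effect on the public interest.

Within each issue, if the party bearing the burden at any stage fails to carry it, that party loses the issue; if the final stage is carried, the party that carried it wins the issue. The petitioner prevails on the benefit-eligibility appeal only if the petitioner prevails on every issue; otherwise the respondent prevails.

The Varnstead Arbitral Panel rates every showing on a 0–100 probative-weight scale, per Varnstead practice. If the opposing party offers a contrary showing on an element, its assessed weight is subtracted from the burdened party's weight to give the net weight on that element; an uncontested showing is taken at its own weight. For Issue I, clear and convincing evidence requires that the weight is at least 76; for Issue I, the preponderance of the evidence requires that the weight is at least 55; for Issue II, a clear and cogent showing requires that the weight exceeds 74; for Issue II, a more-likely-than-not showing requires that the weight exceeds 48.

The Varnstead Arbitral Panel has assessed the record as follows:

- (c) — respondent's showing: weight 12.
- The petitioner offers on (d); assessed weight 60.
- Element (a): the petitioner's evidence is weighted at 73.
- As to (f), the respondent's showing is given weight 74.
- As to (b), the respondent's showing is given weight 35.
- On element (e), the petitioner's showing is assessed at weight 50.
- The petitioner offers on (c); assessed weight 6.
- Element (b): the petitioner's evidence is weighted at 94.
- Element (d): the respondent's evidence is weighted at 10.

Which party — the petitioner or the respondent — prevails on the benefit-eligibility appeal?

respondent

— Issue I —
Stage I.1 (petitioner, clear and convincing evidence, weight is at least 76): (a) 73 < 76 — fails.
  Not every element is met, so the petitioner fails to carry Stage I.1.
So the respondent prevails on this issue.
— Issue II —
At Stage II.1 the petitioner must meet a more-likely-than-not showing (weight exceeds 48): on (d) the weight is 60 less the opposing 10 gives net 50, which does exceed 48, so (d) meets the standard; on (e) the weight is 50, which does exceed 48, so (e) meets the standard.
  Stage II.1 carried; the burden shifts to the respondent.
At Stage II.2 the respondent must meet a clear and cogent showing (weight exceeds 74): on (f) the weight is 74, which does not exceed 74, so (f) does not meet the standard.
  Not every element is met, so the respondent fails to carry Stage II.2.
The analysis ends at Stage II.2; the petitioner prevails on this issue.
Per-issue: Issue I → respondent; Issue II → petitioner. The petitioner must prevail on every issue; overall, the respondent prevails.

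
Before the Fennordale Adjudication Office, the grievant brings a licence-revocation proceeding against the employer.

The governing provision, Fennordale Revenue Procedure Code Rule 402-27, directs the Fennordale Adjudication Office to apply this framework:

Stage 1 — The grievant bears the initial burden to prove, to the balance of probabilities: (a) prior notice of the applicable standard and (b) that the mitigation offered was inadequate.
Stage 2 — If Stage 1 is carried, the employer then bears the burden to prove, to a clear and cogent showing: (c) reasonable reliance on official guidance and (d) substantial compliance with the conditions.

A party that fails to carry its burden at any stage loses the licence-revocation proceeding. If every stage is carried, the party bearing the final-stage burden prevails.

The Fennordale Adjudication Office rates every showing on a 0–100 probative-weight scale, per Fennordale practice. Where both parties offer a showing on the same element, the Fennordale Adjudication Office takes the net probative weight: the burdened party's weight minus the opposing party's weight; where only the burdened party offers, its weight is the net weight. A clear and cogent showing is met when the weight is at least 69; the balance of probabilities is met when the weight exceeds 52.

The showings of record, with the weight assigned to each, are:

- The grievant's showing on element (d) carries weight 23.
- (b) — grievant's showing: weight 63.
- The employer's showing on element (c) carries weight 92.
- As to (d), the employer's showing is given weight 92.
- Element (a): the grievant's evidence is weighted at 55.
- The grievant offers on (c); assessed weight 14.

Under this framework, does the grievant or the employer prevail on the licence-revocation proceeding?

Stage 1 (grievant, the balance of probabilities, weight exceeds 52): (a) 55 > 52 — meets; (b) 63 > 52 — meets.
  All elements met. The burden passes to the employer.
Stage 2 (employer, a clear and cogent showing, weight is at least 69): (c) net 92−14=78 ≥ 69 — meets; (d) net 92−23=69 ≥ 69 — meets.
  Stage 2 carried; the final stage is satisfied.
All stages carried — the employer prevails.

employer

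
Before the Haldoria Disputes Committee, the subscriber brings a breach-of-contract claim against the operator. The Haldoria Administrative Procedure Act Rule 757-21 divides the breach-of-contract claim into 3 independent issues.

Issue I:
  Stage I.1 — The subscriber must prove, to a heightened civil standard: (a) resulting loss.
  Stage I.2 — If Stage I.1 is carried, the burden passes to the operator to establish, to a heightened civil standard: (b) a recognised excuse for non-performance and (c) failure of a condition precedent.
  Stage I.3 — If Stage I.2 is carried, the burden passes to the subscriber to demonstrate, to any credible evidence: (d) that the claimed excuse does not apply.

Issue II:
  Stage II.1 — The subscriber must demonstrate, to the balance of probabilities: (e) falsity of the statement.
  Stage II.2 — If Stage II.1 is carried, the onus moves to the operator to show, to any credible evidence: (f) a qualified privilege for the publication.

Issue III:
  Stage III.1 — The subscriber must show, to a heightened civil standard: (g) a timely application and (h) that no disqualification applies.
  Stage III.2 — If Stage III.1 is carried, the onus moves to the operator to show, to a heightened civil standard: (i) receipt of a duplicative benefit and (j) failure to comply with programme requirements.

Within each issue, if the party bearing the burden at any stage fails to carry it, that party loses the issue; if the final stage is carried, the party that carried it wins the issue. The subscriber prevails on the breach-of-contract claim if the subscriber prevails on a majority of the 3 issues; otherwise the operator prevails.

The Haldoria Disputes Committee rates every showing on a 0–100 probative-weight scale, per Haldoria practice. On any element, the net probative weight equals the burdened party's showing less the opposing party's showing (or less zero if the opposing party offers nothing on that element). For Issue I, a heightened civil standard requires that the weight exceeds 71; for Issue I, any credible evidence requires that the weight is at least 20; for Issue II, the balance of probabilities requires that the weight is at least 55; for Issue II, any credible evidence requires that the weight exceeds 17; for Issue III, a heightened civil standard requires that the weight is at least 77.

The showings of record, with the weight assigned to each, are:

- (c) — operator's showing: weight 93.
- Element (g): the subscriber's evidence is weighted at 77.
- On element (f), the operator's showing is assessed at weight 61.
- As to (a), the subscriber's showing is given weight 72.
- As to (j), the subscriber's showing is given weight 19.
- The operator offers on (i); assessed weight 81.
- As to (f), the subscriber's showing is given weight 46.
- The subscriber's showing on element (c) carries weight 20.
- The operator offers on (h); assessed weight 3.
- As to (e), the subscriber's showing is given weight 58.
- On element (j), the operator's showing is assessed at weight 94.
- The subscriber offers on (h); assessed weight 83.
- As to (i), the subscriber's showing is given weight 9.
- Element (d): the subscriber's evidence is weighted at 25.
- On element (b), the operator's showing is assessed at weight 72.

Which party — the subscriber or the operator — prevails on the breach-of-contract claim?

subscriber

— Issue I —
Stage I.1 — burden on subscriber; standard: a heightened civil standard (weight exceeds 71).
    (a): 72 > 71 [met]
  All elements met. The burden passes to the operator.
Stage I.2 — burden on operator; standard: a heightened civil standard (weight exceeds 71).
    (b): 72 > 71 [met]
    (c): 93 − 20 = 73 > 71 [met]
  The operator carries Stage I.2; the subscriber now bears the burden.
Stage I.3 — burden on subscriber; standard: any credible evidence (weight is at least 20).
    (d): 25 ≥ 20 [met]
  Stage I.3 carried; the final stage is satisfied.
Every stage carried; the subscriber prevails on this issue.
— Issue II —
Stage II.1 (subscriber, the balance of probabilities, weight is at least 55): (e) 58 ≥ 55 — meets.
  The subscriber carries Stage II.1; the operator now bears the burden.
Stage II.2 (operator, any credible evidence, weight exceeds 17): (f) net 61−46=15 ≤ 17 — fails.
  Not every element is met, so the operator fails to carry Stage II.2.
So the subscriber prevails on this issue.
— Issue III —
Stage III.1 — burden on subscriber; standard: a heightened civil standard (weight is at least 77).
    (g): 77 ≥ 77 [met]
    (h): 83 − 3 = 80 ≥ 77 [met]
  Stage III.1 is satisfied; the onus moves to the operator.
Stage III.2 — burden on operator; standard: a heightened civil standard (weight is at least 77).
    (i): 81 − 9 = 72 < 77 [not met]
    (j): 94 − 19 = 75 < 77 [not met]
  Stage III.2 not carried; the operator fails its burden.
The subscriber prevails on this issue.
Per-issue: Issue I → subscriber; Issue II → subscriber; Issue III → subscriber. The subscriber must prevail on a majority of issues; overall, the subscriber prevails.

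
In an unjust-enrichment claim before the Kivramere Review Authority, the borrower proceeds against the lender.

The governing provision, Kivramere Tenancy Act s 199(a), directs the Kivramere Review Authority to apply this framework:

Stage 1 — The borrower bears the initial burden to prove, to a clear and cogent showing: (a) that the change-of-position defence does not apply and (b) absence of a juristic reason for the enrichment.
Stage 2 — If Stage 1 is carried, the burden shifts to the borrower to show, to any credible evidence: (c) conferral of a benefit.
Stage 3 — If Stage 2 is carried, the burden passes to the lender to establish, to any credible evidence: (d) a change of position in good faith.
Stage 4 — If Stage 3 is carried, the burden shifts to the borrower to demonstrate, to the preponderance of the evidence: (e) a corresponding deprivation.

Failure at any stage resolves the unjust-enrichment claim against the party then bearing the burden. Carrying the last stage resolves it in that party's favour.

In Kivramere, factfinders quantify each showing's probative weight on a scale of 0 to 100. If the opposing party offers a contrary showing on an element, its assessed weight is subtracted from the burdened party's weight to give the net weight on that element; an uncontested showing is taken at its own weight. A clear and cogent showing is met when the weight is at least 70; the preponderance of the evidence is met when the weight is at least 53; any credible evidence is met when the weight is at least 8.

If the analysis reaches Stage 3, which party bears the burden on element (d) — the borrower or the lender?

Stage 3's rule assigns the burden to the lender (to any credible evidence).

lender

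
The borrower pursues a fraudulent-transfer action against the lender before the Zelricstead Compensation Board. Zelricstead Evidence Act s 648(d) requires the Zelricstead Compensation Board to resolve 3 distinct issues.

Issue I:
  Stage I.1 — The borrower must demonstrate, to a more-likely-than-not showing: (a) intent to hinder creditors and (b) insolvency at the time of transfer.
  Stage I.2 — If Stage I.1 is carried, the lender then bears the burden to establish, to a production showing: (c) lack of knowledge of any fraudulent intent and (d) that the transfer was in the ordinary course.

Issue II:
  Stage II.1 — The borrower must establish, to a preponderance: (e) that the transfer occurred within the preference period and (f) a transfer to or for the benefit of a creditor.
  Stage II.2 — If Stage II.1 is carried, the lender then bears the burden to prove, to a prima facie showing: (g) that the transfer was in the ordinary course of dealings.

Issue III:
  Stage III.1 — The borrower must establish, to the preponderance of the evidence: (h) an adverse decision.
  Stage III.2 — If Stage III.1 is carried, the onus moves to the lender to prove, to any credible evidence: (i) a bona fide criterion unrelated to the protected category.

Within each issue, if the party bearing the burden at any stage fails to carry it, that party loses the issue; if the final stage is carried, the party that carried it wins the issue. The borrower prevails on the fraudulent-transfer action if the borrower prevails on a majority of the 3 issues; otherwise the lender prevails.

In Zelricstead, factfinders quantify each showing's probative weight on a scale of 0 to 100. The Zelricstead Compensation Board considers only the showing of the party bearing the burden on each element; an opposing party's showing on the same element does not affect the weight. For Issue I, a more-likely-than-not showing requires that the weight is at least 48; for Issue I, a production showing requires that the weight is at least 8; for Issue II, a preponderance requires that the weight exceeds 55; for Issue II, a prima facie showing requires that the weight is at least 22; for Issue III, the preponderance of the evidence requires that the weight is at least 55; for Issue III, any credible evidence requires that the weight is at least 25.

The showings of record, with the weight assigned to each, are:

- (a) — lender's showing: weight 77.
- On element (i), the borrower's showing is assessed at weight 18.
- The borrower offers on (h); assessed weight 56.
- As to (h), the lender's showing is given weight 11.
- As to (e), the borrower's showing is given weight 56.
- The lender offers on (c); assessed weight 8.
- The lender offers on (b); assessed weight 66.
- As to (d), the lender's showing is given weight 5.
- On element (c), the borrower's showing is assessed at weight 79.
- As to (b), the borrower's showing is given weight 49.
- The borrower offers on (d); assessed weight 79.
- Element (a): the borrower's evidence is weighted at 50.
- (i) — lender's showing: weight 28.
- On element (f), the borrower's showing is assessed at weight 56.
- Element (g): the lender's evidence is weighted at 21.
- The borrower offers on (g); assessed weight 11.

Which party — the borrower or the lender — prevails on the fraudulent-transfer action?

— Issue I —
Stage I.1 — burden on borrower; standard: a more-likely-than-not showing (weight is at least 48).
    (a): 50 (lender's 77 disregarded) ≥ 48 [met]
    (b): 49 (lender's 66 disregarded) ≥ 48 [met]
  The borrower carries Stage I.1; the lender now bears the burden.
Stage I.2 — burden on lender; standard: a production showing (weight is at least 8).
    (c): 8 (borrower's 79 disregarded) ≥ 8 [met]
    (d): 5 (borrower's 79 disregarded) < 8 [not met]
  Stage I.2 not carried; the lender fails its burden.
So the borrower prevails on this issue.
— Issue II —
Stage II.1 — burden on borrower; standard: a preponderance (weight exceeds 55).
    (e): 56 > 55 [met]
    (f): 56 > 55 [met]
  All elements met. The burden passes to the lender.
Stage II.2 — burden on lender; standard: a prima facie showing (weight is at least 22).
    (g): 21 (borrower's 11 disregarded) < 22 [not met]
  Not every element is met, so the lender fails to carry Stage II.2.
The borrower prevails on this issue.
— Issue III —
At Stage III.1 the borrower must meet the preponderance of the evidence (weight is at least 55): on (h) the weight is 56 (the lender's 11 is given no effect), which does reach 55, so (h) meets the standard.
  The borrower carries Stage III.1; the lender now bears the burden.
At Stage III.2 the lender must meet any credible evidence (weight is at least 25): on (i) the weight is 28 (the borrower's 18 is given no effect), ≥ 25, so (i) meets the standard.
  Stage III.2 carried; the final stage is satisfied.
With every stage satisfied, the lender prevails on this issue.
Per-issue: Issue I → borrower; Issue II → borrower; Issue III → lender. The borrower must prevail on a majority of issues; overall, the borrower prevails.

borrower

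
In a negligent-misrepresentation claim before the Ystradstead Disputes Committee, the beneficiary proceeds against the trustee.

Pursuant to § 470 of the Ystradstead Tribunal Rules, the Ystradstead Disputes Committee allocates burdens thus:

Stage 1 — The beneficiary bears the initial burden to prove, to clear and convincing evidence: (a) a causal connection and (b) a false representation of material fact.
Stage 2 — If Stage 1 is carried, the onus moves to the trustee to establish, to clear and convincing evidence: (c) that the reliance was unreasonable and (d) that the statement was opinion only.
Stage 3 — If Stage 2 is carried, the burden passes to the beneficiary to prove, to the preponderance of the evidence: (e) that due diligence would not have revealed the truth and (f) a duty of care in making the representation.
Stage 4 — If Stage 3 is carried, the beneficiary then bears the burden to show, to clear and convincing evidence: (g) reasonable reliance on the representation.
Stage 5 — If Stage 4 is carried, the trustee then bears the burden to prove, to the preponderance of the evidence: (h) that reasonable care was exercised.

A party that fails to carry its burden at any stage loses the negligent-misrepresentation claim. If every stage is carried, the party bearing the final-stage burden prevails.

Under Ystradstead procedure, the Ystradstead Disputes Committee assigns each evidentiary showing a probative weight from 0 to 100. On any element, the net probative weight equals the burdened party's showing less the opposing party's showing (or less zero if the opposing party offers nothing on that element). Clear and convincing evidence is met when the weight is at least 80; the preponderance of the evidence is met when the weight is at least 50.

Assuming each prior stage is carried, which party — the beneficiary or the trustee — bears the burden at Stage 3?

Stage 3's rule assigns the burden to the beneficiary (to the preponderance of the evidence).

beneficiary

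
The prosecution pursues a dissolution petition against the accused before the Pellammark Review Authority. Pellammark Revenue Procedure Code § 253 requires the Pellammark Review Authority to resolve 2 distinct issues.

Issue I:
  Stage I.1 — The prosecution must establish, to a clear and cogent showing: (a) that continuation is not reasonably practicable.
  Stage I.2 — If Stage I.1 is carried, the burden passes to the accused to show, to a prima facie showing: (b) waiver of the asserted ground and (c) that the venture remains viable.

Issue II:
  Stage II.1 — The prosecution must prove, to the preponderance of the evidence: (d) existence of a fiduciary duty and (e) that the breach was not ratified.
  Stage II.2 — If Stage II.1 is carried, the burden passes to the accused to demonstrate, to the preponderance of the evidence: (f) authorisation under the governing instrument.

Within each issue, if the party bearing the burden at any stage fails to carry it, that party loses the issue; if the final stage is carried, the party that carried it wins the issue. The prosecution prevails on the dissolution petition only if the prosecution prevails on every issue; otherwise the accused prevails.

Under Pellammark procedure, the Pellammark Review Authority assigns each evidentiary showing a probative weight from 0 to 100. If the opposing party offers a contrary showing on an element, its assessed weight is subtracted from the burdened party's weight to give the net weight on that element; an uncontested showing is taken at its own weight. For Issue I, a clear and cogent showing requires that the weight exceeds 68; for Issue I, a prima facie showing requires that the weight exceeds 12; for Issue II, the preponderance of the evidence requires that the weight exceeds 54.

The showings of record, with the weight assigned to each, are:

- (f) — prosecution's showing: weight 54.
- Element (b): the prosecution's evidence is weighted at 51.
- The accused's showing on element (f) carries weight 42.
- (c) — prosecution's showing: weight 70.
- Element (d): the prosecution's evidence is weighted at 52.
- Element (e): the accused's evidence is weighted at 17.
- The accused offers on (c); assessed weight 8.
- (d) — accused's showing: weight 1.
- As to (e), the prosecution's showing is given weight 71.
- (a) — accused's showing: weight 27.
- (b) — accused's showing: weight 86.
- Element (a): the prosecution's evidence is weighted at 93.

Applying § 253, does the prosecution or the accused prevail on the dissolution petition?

— Issue I —
Stage I.1 — burden on prosecution; standard: a clear and cogent showing (weight exceeds 68).
    (a): 93 − 27 = 66 ≤ 68 [not met]
  Not every element is met, so the prosecution fails to carry Stage I.1.
The analysis ends at Stage I.1; the accused prevails on this issue.
— Issue II —
At Stage II.1 the prosecution must meet the preponderance of the evidence (weight exceeds 54): on (d) the weight is 52 less the opposing 1 gives net 51, ≤ 54, so (d) does not meet the standard; on (e) the weight is 71 less the opposing 17 gives net 54, ≤ 54, so (e) does not meet the standard.
  Not every element is met, so the prosecution fails to carry Stage II.1.
The accused prevails on this issue.
Per-issue: Issue I → accused; Issue II → accused. The prosecution must prevail on every issue; overall, the accused prevails.

accused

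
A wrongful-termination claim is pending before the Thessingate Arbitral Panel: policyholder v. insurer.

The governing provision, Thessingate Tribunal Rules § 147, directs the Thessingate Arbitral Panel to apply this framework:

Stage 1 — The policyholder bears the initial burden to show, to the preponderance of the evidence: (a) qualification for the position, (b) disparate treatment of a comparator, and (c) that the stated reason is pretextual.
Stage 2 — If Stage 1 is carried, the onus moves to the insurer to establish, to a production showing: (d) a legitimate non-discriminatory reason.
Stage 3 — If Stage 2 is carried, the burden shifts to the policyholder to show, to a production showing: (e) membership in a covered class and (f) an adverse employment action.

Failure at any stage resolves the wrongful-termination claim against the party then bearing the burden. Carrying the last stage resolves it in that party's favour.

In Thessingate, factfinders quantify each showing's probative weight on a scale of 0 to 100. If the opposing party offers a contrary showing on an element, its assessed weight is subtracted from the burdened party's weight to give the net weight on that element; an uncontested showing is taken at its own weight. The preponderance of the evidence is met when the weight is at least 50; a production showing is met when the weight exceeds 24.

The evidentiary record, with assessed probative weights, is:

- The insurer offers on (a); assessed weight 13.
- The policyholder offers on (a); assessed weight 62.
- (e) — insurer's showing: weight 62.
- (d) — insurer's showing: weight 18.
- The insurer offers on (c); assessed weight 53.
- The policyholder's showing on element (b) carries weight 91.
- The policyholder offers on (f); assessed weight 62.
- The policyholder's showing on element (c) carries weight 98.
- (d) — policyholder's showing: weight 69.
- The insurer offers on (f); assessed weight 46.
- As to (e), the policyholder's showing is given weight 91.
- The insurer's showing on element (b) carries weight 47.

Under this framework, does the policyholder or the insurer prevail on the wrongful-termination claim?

insurer

Stage 1 (policyholder, the preponderance of the evidence, weight is at least 50): (a) net 62−13=49 < 50 — fails; (b) net 91−47=44 < 50 — fails; (c) net 98−53=45 < 50 — fails.
  Not every element is met, so the policyholder fails to carry Stage 1.
So the insurer prevails.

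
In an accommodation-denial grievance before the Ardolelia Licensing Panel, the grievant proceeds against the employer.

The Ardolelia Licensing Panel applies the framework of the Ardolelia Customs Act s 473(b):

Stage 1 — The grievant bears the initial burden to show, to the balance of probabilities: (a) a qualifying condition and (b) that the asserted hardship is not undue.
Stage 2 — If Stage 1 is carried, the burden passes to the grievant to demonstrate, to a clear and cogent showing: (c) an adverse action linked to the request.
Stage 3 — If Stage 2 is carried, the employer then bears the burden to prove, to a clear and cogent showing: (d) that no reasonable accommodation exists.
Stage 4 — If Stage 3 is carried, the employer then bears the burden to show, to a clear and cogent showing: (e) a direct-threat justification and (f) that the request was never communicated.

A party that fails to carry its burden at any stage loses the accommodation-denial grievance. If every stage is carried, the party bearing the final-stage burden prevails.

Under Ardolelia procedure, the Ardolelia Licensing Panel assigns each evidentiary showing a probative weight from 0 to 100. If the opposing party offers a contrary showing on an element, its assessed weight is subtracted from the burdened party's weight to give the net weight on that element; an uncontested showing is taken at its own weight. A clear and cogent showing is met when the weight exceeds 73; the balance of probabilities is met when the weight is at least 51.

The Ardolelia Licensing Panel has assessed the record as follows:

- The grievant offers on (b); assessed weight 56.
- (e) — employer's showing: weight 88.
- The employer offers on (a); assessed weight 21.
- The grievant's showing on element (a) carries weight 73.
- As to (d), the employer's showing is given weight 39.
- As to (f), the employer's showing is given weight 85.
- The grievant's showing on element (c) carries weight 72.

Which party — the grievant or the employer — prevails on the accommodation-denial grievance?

At Stage 1 the grievant must meet the balance of probabilities (weight is at least 51): on (a) the weight is 73 less the opposing 21 gives net 52, which does reach 51, so (a) meets the standard; on (b) the weight is 56, ≥ 51, so (b) meets the standard.
  Stage 1 is satisfied; the grievant continues to bear the burden.
At Stage 2 the grievant must meet a clear and cogent showing (weight exceeds 73): on (c) the weight is 72, ≤ 73, so (c) does not meet the standard.
  Not every element is met, so the grievant fails to carry Stage 2.
The analysis ends at Stage 2; the employer prevails.

employer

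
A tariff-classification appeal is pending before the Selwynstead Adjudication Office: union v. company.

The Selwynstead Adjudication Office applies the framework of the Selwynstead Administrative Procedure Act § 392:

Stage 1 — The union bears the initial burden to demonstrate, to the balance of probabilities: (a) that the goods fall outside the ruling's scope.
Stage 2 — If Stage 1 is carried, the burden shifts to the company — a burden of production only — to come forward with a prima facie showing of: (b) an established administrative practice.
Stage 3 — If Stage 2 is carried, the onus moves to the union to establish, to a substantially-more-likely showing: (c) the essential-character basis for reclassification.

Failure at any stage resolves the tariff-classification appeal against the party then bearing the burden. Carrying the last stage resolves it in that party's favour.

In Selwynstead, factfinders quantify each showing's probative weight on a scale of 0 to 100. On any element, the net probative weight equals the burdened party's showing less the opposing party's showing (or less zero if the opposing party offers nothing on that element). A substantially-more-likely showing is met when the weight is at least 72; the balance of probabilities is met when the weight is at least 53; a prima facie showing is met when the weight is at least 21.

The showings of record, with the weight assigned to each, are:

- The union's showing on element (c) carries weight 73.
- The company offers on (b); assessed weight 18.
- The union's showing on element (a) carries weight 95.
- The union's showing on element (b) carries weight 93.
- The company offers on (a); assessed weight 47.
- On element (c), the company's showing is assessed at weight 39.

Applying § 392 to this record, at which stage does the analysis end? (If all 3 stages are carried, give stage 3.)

stage 1

Stage 1 — burden on union; standard: the balance of probabilities (weight is at least 53).
    (a): 95 − 47 = 48 < 53 [not met]
  Not every element is met, so the union fails to carry Stage 1.
The company prevails.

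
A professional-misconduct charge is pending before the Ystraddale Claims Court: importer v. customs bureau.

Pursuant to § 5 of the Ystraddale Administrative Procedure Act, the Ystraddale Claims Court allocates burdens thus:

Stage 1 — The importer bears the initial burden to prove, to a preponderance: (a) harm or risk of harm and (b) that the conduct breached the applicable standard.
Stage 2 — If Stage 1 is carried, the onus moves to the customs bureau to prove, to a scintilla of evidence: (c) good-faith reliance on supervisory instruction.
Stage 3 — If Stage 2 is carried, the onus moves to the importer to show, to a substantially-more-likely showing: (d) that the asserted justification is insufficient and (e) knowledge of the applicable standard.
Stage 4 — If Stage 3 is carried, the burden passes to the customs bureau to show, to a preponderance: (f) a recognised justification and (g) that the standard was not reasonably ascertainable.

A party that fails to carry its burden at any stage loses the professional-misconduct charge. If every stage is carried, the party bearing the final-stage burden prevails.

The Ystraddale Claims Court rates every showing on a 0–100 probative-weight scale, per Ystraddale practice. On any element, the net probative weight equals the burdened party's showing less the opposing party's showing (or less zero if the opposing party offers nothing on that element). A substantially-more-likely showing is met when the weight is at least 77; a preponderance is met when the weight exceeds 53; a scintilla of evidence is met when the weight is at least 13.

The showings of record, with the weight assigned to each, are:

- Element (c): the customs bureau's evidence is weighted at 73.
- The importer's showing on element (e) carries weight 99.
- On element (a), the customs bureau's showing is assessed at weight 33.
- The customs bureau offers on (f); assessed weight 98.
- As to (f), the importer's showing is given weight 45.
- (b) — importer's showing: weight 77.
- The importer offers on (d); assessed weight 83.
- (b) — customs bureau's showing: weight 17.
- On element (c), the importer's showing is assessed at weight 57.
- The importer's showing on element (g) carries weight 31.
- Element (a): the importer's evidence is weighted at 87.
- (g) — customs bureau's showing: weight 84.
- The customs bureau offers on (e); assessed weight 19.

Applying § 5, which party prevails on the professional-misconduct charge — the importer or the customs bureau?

importer

Stage 1 (importer, a preponderance, weight exceeds 53): (a) net 87−33=54 > 53 — meets; (b) net 77−17=60 > 53 — meets.
  Stage 1 carried; the burden shifts to the customs bureau.
Stage 2 (customs bureau, a scintilla of evidence, weight is at least 13): (c) net 73−57=16 ≥ 13 — meets.
  The customs bureau carries Stage 2; the importer now bears the burden.
Stage 3 (importer, a substantially-more-likely showing, weight is at least 77): (d) 83 ≥ 77 — meets; (e) net 99−19=80 ≥ 77 — meets.
  Stage 3 is satisfied; the onus moves to the customs bureau.
Stage 4 (customs bureau, a preponderance, weight exceeds 53): (f) net 98−45=53 ≤ 53 — fails; (g) net 84−31=53 ≤ 53 — fails.
  The customs bureau does not carry Stage 4.
The analysis ends at Stage 4; the importer prevails.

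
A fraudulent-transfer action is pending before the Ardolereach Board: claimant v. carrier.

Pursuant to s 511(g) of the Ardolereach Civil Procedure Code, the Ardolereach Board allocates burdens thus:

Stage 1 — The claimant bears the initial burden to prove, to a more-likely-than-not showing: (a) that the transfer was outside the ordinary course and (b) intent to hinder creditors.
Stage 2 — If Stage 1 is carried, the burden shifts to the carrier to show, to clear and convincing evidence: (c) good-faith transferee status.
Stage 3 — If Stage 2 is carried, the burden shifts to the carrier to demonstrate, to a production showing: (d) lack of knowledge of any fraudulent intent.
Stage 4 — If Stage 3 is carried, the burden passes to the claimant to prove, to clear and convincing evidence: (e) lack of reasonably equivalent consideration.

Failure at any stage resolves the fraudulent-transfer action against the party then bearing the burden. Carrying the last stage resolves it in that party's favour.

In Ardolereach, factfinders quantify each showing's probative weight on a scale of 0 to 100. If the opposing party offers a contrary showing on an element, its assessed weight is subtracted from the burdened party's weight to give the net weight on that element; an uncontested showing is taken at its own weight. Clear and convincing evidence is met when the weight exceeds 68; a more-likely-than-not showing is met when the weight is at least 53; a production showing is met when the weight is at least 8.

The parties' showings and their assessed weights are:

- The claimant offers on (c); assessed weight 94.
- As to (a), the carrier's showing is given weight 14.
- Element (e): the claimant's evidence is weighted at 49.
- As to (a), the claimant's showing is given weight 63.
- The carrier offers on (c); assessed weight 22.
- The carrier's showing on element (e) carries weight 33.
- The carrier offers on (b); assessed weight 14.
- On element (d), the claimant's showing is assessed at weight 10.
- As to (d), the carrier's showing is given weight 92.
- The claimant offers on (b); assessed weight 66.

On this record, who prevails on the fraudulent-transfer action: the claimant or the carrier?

carrier

Stage 1 (claimant, a more-likely-than-not showing, weight is at least 53): (a) net 63−14=49 < 53 — fails; (b) net 66−14=52 < 53 — fails.
  Not every element is met, so the claimant fails to carry Stage 1.
The carrier prevails.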